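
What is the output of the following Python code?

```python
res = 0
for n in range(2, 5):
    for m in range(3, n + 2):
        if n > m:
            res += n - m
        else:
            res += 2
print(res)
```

11

n=2,m=3: not 2>3, res = 0+2 = 2
n=3,m=3: not 3>3, res = 2+2 = 4
n=3,m=4: not 3>4, res = 4+2 = 6
n=4,m=3: 4>3, res = 6+1 = 7
n=4,m=4: not 4>4, res = 7+2 = 9
n=4,m=5: not 4>5, res = 9+2 = 11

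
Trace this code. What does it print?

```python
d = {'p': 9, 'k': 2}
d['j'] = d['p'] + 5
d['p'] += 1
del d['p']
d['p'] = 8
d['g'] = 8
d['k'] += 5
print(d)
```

{'k': 7, 'j': 14, 'p': 8, 'g': 8}

d['j'] = d['p']+5 = 14 → {'p': 9, 'k': 2, 'j': 14}
d['p'] = 9+1 = 10 → {'p': 10, 'k': 2, 'j': 14}
del 'p' → {'k': 2, 'j': 14}
d['p'] = 8 → {'k': 2, 'j': 14, 'p': 8}
d['g'] = 8 → {'k': 2, 'j': 14, 'p': 8, 'g': 8}
d['k'] = 2+5 = 7 → {'k': 7, 'j': 14, 'p': 8, 'g': 8}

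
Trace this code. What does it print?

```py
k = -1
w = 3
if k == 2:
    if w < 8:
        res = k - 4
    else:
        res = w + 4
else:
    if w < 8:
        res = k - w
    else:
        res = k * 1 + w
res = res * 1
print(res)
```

-4

k=-1, w=3
k == 2 is False; w < 8 is True
→ res = k - w = -4
res = (-4)*1 = -4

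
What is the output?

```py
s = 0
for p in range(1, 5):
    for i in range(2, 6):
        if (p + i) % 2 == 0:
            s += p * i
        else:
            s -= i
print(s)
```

p=1,i=2: odd sum, s = 0-2 = -2
p=1,i=3: even sum, s = (-2)+3 = 1
p=1,i=4: odd sum, s = 1-4 = -3
p=1,i=5: even sum, s = (-3)+5 = 2
p=2,i=2: even sum, s = 2+4 = 6
p=2,i=3: odd sum, s = 6-3 = 3
p=2,i=4: even sum, s = 3+8 = 11
p=2,i=5: odd sum, s = 11-5 = 6
p=3,i=2: odd sum, s = 6-2 = 4
p=3,i=3: even sum, s = 4+9 = 13
p=3,i=4: odd sum, s = 13-4 = 9
p=3,i=5: even sum, s = 9+15 = 24
p=4,i=2: even sum, s = 24+8 = 32
p=4,i=3: odd sum, s = 32-3 = 29
p=4,i=4: even sum, s = 29+16 = 45
p=4,i=5: odd sum, s = 45-5 = 40

40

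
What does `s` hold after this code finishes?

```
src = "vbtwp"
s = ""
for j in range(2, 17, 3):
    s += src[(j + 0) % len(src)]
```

j=2: add src[2]='t' → 't'
j=5: add src[0]='v' → 'tv'
j=8: add src[3]='w' → 'tvw'
j=11: add src[1]='b' → 'tvwb'
j=14: add src[4]='p' → 'tvwbp'

'tvwbp'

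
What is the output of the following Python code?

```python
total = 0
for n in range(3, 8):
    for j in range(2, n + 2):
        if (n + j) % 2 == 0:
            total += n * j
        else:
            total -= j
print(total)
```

n=3,j=2: odd sum, total = 0-2 = -2
n=3,j=3: even sum, total = (-2)+9 = 7
n=3,j=4: odd sum, total = 7-4 = 3
n=4,j=2: even sum, total = 3+8 = 11
n=4,j=3: odd sum, total = 11-3 = 8
n=4,j=4: even sum, total = 8+16 = 24
n=4,j=5: odd sum, total = 24-5 = 19
n=5,j=2: odd sum, total = 19-2 = 17
n=5,j=3: even sum, total = 17+15 = 32
n=5,j=4: odd sum, total = 32-4 = 28
n=5,j=5: even sum, total = 28+25 = 53
n=5,j=6: odd sum, total = 53-6 = 47
n=6,j=2: even sum, total = 47+12 = 59
n=6,j=3: odd sum, total = 59-3 = 56
n=6,j=4: even sum, total = 56+24 = 80
n=6,j=5: odd sum, total = 80-5 = 75
n=6,j=6: even sum, total = 75+36 = 111
n=6,j=7: odd sum, total = 111-7 = 104
n=7,j=2: odd sum, total = 104-2 = 102
n=7,j=3: even sum, total = 102+21 = 123
n=7,j=4: odd sum, total = 123-4 = 119
n=7,j=5: even sum, total = 119+35 = 154
n=7,j=6: odd sum, total = 154-6 = 148
n=7,j=7: even sum, total = 148+49 = 197
n=7,j=8: odd sum, total = 197-8 = 189

189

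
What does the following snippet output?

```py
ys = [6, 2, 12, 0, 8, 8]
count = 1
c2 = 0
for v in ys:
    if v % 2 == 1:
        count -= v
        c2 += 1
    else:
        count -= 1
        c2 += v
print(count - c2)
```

v=6: not odd, count = 1-1 = 0; c2=6
v=2: not odd, count = 0-1 = -1; c2=8
v=12: not odd, count = (-1)-1 = -2; c2=20
v=0: not odd, count = (-2)-1 = -3; c2=20
v=8: not odd, count = (-3)-1 = -4; c2=28
v=8: not odd, count = (-4)-1 = -5; c2=36
count-c2 = (-5)-36 = -41

-41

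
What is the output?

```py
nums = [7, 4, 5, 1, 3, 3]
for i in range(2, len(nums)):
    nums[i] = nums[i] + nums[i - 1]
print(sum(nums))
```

i=2: nums[2] = 5+4 = 9 → [7, 4, 9, 1, 3, 3]
i=3: nums[3] = 1+9 = 10 → [7, 4, 9, 10, 3, 3]
i=4: nums[4] = 3+10 = 13 → [7, 4, 9, 10, 13, 3]
i=5: nums[5] = 3+13 = 16 → [7, 4, 9, 10, 13, 16]
sum = 59

59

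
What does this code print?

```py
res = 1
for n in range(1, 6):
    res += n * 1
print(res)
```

n=1: res = 1+1*1 = 2
n=2: res = 2+2*1 = 4
n=3: res = 4+3*1 = 7
n=4: res = 7+4*1 = 11
n=5: res = 11+5*1 = 16

16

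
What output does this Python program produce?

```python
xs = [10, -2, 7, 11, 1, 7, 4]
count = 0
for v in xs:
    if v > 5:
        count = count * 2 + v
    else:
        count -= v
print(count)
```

v=10: >5, count = 0*2+10 = 10
v=-2: not >5, count = 10-(-2) = 12
v=7: >5, count = 12*2+7 = 31
v=11: >5, count = 31*2+11 = 73
v=1: not >5, count = 73-1 = 72
v=7: >5, count = 72*2+7 = 151
v=4: not >5, count = 151-4 = 147

147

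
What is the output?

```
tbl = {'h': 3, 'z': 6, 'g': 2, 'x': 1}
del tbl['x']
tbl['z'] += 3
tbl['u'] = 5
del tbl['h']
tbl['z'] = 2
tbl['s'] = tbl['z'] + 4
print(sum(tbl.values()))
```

del 'x' → {'h': 3, 'z': 6, 'g': 2}
tbl['z'] = 6+3 = 9 → {'h': 3, 'z': 9, 'g': 2}
tbl['u'] = 5 → {'h': 3, 'z': 9, 'g': 2, 'u': 5}
del 'h' → {'z': 9, 'g': 2, 'u': 5}
tbl['z'] = 2 → {'z': 2, 'g': 2, 'u': 5}
tbl['s'] = tbl['z']+4 = 6 → {'z': 2, 'g': 2, 'u': 5, 's': 6}
sum of values = 15

15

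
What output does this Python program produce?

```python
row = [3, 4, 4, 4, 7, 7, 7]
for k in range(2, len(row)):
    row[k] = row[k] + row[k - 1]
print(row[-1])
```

33

k=2: row[2] = 4+4 = 8 → [3, 4, 8, 4, 7, 7, 7]
k=3: row[3] = 4+8 = 12 → [3, 4, 8, 12, 7, 7, 7]
k=4: row[4] = 7+12 = 19 → [3, 4, 8, 12, 19, 7, 7]
k=5: row[5] = 7+19 = 26 → [3, 4, 8, 12, 19, 26, 7]
k=6: row[6] = 7+26 = 33 → [3, 4, 8, 12, 19, 26, 33]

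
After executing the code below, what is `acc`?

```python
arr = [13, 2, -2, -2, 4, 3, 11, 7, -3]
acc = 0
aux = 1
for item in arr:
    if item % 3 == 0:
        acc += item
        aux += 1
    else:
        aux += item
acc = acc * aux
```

0

item=13: not %3==0; aux=14
item=2: not %3==0; aux=16
item=-2: not %3==0; aux=14
item=-2: not %3==0; aux=12
item=4: not %3==0; aux=16
item=3: %3==0, acc = 0+3 = 3; aux=17
item=11: not %3==0; aux=28
item=7: not %3==0; aux=35
item=-3: %3==0, acc = 3+(-3) = 0; aux=36
acc*aux = 0*36 = 0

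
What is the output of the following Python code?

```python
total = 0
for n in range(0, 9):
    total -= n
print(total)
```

n=0: total = 0-0 = 0
n=1: total = 0-1 = -1
n=2: total = (-1)-2 = -3
n=3: total = (-3)-3 = -6
n=4: total = (-6)-4 = -10
n=5: total = (-10)-5 = -15
n=6: total = (-15)-6 = -21
n=7: total = (-21)-7 = -28
n=8: total = (-28)-8 = -36

-36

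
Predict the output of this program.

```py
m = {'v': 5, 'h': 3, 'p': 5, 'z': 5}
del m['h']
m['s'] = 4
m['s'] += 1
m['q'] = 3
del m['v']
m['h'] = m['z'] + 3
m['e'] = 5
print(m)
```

del 'h' → {'v': 5, 'p': 5, 'z': 5}
m['s'] = 4 → {'v': 5, 'p': 5, 'z': 5, 's': 4}
m['s'] = 4+1 = 5 → {'v': 5, 'p': 5, 'z': 5, 's': 5}
m['q'] = 3 → {'v': 5, 'p': 5, 'z': 5, 's': 5, 'q': 3}
del 'v' → {'p': 5, 'z': 5, 's': 5, 'q': 3}
m['h'] = m['z']+3 = 8 → {'p': 5, 'z': 5, 's': 5, 'q': 3, 'h': 8}
m['e'] = 5 → {'p': 5, 'z': 5, 's': 5, 'q': 3, 'h': 8, 'e': 5}

{'p': 5, 'z': 5, 's': 5, 'q': 3, 'h': 8, 'e': 5}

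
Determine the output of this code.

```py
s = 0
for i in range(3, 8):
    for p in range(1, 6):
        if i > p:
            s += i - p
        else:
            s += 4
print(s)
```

i=3,p=1: 3>1, s = 0+2 = 2
i=3,p=2: 3>2, s = 2+1 = 3
i=3,p=3: not 3>3, s = 3+4 = 7
i=3,p=4: not 3>4, s = 7+4 = 11
i=3,p=5: not 3>5, s = 11+4 = 15
i=4,p=1: 4>1, s = 15+3 = 18
i=4,p=2: 4>2, s = 18+2 = 20
i=4,p=3: 4>3, s = 20+1 = 21
i=4,p=4: not 4>4, s = 21+4 = 25
i=4,p=5: not 4>5, s = 25+4 = 29
i=5,p=1: 5>1, s = 29+4 = 33
i=5,p=2: 5>2, s = 33+3 = 36
i=5,p=3: 5>3, s = 36+2 = 38
i=5,p=4: 5>4, s = 38+1 = 39
i=5,p=5: not 5>5, s = 39+4 = 43
i=6,p=1: 6>1, s = 43+5 = 48
i=6,p=2: 6>2, s = 48+4 = 52
i=6,p=3: 6>3, s = 52+3 = 55
i=6,p=4: 6>4, s = 55+2 = 57
i=6,p=5: 6>5, s = 57+1 = 58
i=7,p=1: 7>1, s = 58+6 = 64
i=7,p=2: 7>2, s = 64+5 = 69
i=7,p=3: 7>3, s = 69+4 = 73
i=7,p=4: 7>4, s = 73+3 = 76
i=7,p=5: 7>5, s = 76+2 = 78

78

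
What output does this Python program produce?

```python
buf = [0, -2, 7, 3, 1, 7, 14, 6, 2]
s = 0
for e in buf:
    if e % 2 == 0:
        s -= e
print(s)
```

e=0: even, s = 0-0 = 0
e=-2: even, s = 0-(-2) = 2
e=7: not even
e=3: not even
e=1: not even
e=7: not even
e=14: even, s = 2-14 = -12
e=6: even, s = (-12)-6 = -18
e=2: even, s = (-18)-2 = -20

-20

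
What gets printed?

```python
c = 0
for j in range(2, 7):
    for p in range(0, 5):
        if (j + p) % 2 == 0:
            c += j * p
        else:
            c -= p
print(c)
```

j=2,p=0: even sum, c = 0+0 = 0
j=2,p=1: odd sum, c = 0-1 = -1
j=2,p=2: even sum, c = (-1)+4 = 3
j=2,p=3: odd sum, c = 3-3 = 0
j=2,p=4: even sum, c = 0+8 = 8
j=3,p=0: odd sum, c = 8-0 = 8
j=3,p=1: even sum, c = 8+3 = 11
j=3,p=2: odd sum, c = 11-2 = 9
j=3,p=3: even sum, c = 9+9 = 18
j=3,p=4: odd sum, c = 18-4 = 14
j=4,p=0: even sum, c = 14+0 = 14
j=4,p=1: odd sum, c = 14-1 = 13
j=4,p=2: even sum, c = 13+8 = 21
j=4,p=3: odd sum, c = 21-3 = 18
j=4,p=4: even sum, c = 18+16 = 34
j=5,p=0: odd sum, c = 34-0 = 34
j=5,p=1: even sum, c = 34+5 = 39
j=5,p=2: odd sum, c = 39-2 = 37
j=5,p=3: even sum, c = 37+15 = 52
j=5,p=4: odd sum, c = 52-4 = 48
j=6,p=0: even sum, c = 48+0 = 48
j=6,p=1: odd sum, c = 48-1 = 47
j=6,p=2: even sum, c = 47+12 = 59
j=6,p=3: odd sum, c = 59-3 = 56
j=6,p=4: even sum, c = 56+24 = 80

80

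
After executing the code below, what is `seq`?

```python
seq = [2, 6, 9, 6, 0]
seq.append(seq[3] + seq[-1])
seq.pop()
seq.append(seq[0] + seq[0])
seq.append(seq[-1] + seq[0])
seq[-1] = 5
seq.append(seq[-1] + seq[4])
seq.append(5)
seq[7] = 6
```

[2, 6, 9, 6, 0, 4, 5, 6, 5]

append seq[3]+seq[-1] = 6+0 = 6 → [2, 6, 9, 6, 0, 6]
pop() removes 6 → [2, 6, 9, 6, 0]
append seq[0]+seq[0] = 2+2 = 4 → [2, 6, 9, 6, 0, 4]
append seq[-1]+seq[0] = 4+2 = 6 → [2, 6, 9, 6, 0, 4, 6]
seq[-1] = 5 → [2, 6, 9, 6, 0, 4, 5]
append seq[-1]+seq[4] = 5+0 = 5 → [2, 6, 9, 6, 0, 4, 5, 5]
append 5 → [2, 6, 9, 6, 0, 4, 5, 5, 5]
seq[7] = 6 → [2, 6, 9, 6, 0, 4, 5, 6, 5]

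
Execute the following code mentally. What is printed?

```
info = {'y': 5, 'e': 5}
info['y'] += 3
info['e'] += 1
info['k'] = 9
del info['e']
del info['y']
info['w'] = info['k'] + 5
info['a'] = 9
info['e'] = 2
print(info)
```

{'k': 9, 'w': 14, 'a': 9, 'e': 2}

info['y'] = 5+3 = 8 → {'y': 8, 'e': 5}
info['e'] = 5+1 = 6 → {'y': 8, 'e': 6}
info['k'] = 9 → {'y': 8, 'e': 6, 'k': 9}
del 'e' → {'y': 8, 'k': 9}
del 'y' → {'k': 9}
info['w'] = info['k']+5 = 14 → {'k': 9, 'w': 14}
info['a'] = 9 → {'k': 9, 'w': 14, 'a': 9}
info['e'] = 2 → {'k': 9, 'w': 14, 'a': 9, 'e': 2}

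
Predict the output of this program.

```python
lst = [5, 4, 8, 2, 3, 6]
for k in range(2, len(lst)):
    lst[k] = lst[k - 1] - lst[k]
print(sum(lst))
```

k=2: lst[2] = 4-8 = -4 → [5, 4, -4, 2, 3, 6]
k=3: lst[3] = (-4)-2 = -6 → [5, 4, -4, -6, 3, 6]
k=4: lst[4] = (-6)-3 = -9 → [5, 4, -4, -6, -9, 6]
k=5: lst[5] = (-9)-6 = -15 → [5, 4, -4, -6, -9, -15]
sum = -25

-25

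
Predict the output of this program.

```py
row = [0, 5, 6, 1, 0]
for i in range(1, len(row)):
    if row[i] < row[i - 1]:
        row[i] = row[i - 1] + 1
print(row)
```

[0, 5, 6, 7, 8]

i=1: 5>=0, unchanged → [0, 5, 6, 1, 0]
i=2: 6>=5, unchanged → [0, 5, 6, 1, 0]
i=3: 1<6, row[3] = 6+1 = 7 → [0, 5, 6, 7, 0]
i=4: 0<7, row[4] = 7+1 = 8 → [0, 5, 6, 7, 8]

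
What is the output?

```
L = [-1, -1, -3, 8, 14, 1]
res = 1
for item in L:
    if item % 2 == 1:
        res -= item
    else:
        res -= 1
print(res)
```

item=-1: odd, res = 1-(-1) = 2
item=-1: odd, res = 2-(-1) = 3
item=-3: odd, res = 3-(-3) = 6
item=8: not odd, res = 6-1 = 5
item=14: not odd, res = 5-1 = 4
item=1: odd, res = 4-1 = 3

3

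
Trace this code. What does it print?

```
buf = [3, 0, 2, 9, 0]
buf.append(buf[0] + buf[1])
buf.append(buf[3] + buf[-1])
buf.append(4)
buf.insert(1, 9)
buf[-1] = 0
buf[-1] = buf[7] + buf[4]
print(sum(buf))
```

append buf[0]+buf[1] = 3+0 = 3 → [3, 0, 2, 9, 0, 3]
append buf[3]+buf[-1] = 9+3 = 12 → [3, 0, 2, 9, 0, 3, 12]
append 4 → [3, 0, 2, 9, 0, 3, 12, 4]
insert 9 at 1 → [3, 9, 0, 2, 9, 0, 3, 12, 4]
buf[-1] = 0 → [3, 9, 0, 2, 9, 0, 3, 12, 0]
buf[-1] = buf[7]+buf[4] = 12+9 = 21 → [3, 9, 0, 2, 9, 0, 3, 12, 21]
sum = 59

59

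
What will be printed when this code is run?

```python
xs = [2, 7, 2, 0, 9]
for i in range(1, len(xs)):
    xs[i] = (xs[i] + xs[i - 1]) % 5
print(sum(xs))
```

i=1: xs[1] = (7+2)%5 = 4 → [2, 4, 2, 0, 9]
i=2: xs[2] = (2+4)%5 = 1 → [2, 4, 1, 0, 9]
i=3: xs[3] = (0+1)%5 = 1 → [2, 4, 1, 1, 9]
i=4: xs[4] = (9+1)%5 = 0 → [2, 4, 1, 1, 0]
sum = 8

8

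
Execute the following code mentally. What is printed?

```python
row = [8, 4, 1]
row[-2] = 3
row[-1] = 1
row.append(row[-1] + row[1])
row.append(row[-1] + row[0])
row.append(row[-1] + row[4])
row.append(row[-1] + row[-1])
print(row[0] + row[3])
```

row[-2] = 3 → [8, 3, 1]
row[-1] = 1 → [8, 3, 1]
append row[-1]+row[1] = 1+3 = 4 → [8, 3, 1, 4]
append row[-1]+row[0] = 4+8 = 12 → [8, 3, 1, 4, 12]
append row[-1]+row[4] = 12+12 = 24 → [8, 3, 1, 4, 12, 24]
append row[-1]+row[-1] = 24+24 = 48 → [8, 3, 1, 4, 12, 24, 48]
row[0]+row[3] = 8+4 = 12

12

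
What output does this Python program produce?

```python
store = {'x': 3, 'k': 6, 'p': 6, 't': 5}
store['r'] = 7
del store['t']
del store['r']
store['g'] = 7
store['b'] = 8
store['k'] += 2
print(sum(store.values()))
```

store['r'] = 7 → {'x': 3, 'k': 6, 'p': 6, 't': 5, 'r': 7}
del 't' → {'x': 3, 'k': 6, 'p': 6, 'r': 7}
del 'r' → {'x': 3, 'k': 6, 'p': 6}
store['g'] = 7 → {'x': 3, 'k': 6, 'p': 6, 'g': 7}
store['b'] = 8 → {'x': 3, 'k': 6, 'p': 6, 'g': 7, 'b': 8}
store['k'] = 6+2 = 8 → {'x': 3, 'k': 8, 'p': 6, 'g': 7, 'b': 8}
sum of values = 32

32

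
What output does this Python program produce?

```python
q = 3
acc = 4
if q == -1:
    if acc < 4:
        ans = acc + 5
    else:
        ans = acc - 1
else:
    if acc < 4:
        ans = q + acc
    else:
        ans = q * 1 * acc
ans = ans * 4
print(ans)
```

q=3, acc=4
q == -1 is False; acc < 4 is False
→ ans = q * 1 * acc = 12
ans = 12*4 = 48

48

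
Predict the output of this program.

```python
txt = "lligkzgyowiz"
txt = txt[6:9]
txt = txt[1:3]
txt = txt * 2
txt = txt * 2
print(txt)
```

yoyoyoyo

slice [6:9] → 'gyo'
slice [1:3] → 'yo'
repeat ×2 → 'yoyo'
repeat ×2 → 'yoyoyoyo'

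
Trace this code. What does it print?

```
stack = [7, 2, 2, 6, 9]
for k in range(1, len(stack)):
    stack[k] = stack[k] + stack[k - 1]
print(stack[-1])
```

26

k=1: stack[1] = 2+7 = 9 → [7, 9, 2, 6, 9]
k=2: stack[2] = 2+9 = 11 → [7, 9, 11, 6, 9]
k=3: stack[3] = 6+11 = 17 → [7, 9, 11, 17, 9]
k=4: stack[4] = 9+17 = 26 → [7, 9, 11, 17, 26]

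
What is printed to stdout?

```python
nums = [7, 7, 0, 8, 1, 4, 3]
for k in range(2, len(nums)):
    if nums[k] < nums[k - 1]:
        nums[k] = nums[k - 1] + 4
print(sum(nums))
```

109

k=2: 0<7, nums[2] = 7+4 = 11 → [7, 7, 11, 8, 1, 4, 3]
k=3: 8<11, nums[3] = 11+4 = 15 → [7, 7, 11, 15, 1, 4, 3]
k=4: 1<15, nums[4] = 15+4 = 19 → [7, 7, 11, 15, 19, 4, 3]
k=5: 4<19, nums[5] = 19+4 = 23 → [7, 7, 11, 15, 19, 23, 3]
k=6: 3<23, nums[6] = 23+4 = 27 → [7, 7, 11, 15, 19, 23, 27]
sum = 109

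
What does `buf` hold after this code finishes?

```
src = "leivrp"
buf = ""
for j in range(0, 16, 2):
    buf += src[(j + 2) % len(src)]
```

'irlirlir'

j=0: add src[2]='i' → 'i'
j=2: add src[4]='r' → 'ir'
j=4: add src[0]='l' → 'irl'
j=6: add src[2]='i' → 'irli'
j=8: add src[4]='r' → 'irlir'
j=10: add src[0]='l' → 'irlirl'
j=12: add src[2]='i' → 'irlirli'
j=14: add src[4]='r' → 'irlirlir'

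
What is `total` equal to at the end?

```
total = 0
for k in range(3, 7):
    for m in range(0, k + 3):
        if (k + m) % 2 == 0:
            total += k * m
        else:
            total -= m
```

k=3,m=0: odd sum, total = 0-0 = 0
k=3,m=1: even sum, total = 0+3 = 3
k=3,m=2: odd sum, total = 3-2 = 1
k=3,m=3: even sum, total = 1+9 = 10
k=3,m=4: odd sum, total = 10-4 = 6
k=3,m=5: even sum, total = 6+15 = 21
k=4,m=0: even sum, total = 21+0 = 21
k=4,m=1: odd sum, total = 21-1 = 20
k=4,m=2: even sum, total = 20+8 = 28
k=4,m=3: odd sum, total = 28-3 = 25
k=4,m=4: even sum, total = 25+16 = 41
k=4,m=5: odd sum, total = 41-5 = 36
k=4,m=6: even sum, total = 36+24 = 60
k=5,m=0: odd sum, total = 60-0 = 60
k=5,m=1: even sum, total = 60+5 = 65
k=5,m=2: odd sum, total = 65-2 = 63
k=5,m=3: even sum, total = 63+15 = 78
k=5,m=4: odd sum, total = 78-4 = 74
k=5,m=5: even sum, total = 74+25 = 99
k=5,m=6: odd sum, total = 99-6 = 93
k=5,m=7: even sum, total = 93+35 = 128
k=6,m=0: even sum, total = 128+0 = 128
k=6,m=1: odd sum, total = 128-1 = 127
k=6,m=2: even sum, total = 127+12 = 139
k=6,m=3: odd sum, total = 139-3 = 136
k=6,m=4: even sum, total = 136+24 = 160
k=6,m=5: odd sum, total = 160-5 = 155
k=6,m=6: even sum, total = 155+36 = 191
k=6,m=7: odd sum, total = 191-7 = 184
k=6,m=8: even sum, total = 184+48 = 232

232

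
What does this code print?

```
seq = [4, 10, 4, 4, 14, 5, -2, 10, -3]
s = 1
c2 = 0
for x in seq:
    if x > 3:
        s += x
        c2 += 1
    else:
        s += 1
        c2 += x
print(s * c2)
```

x=4: >3, s = 1+4 = 5; c2=1
x=10: >3, s = 5+10 = 15; c2=2
x=4: >3, s = 15+4 = 19; c2=3
x=4: >3, s = 19+4 = 23; c2=4
x=14: >3, s = 23+14 = 37; c2=5
x=5: >3, s = 37+5 = 42; c2=6
x=-2: not >3, s = 42+1 = 43; c2=4
x=10: >3, s = 43+10 = 53; c2=5
x=-3: not >3, s = 53+1 = 54; c2=2
s*c2 = 54*2 = 108

108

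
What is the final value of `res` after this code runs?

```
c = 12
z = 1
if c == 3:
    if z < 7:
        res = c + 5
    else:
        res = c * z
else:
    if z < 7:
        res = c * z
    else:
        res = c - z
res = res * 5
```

60

c=12, z=1
c == 3 is False; z < 7 is True
→ res = c * z = 12
res = 12*5 = 60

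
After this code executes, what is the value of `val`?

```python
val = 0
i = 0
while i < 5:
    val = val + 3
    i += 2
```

i=0: val = 0+3 = 3
i=2: val = 3+3 = 6
i=4: val = 6+3 = 9

9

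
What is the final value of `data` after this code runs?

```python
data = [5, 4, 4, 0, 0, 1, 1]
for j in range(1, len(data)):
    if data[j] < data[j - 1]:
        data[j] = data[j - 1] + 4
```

[5, 9, 13, 17, 21, 25, 29]

j=1: 4<5, data[1] = 5+4 = 9 → [5, 9, 4, 0, 0, 1, 1]
j=2: 4<9, data[2] = 9+4 = 13 → [5, 9, 13, 0, 0, 1, 1]
j=3: 0<13, data[3] = 13+4 = 17 → [5, 9, 13, 17, 0, 1, 1]
j=4: 0<17, data[4] = 17+4 = 21 → [5, 9, 13, 17, 21, 1, 1]
j=5: 1<21, data[5] = 21+4 = 25 → [5, 9, 13, 17, 21, 25, 1]
j=6: 1<25, data[6] = 25+4 = 29 → [5, 9, 13, 17, 21, 25, 29]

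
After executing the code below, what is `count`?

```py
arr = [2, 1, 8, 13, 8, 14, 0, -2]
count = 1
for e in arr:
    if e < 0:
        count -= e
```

3

e=2: not <0
e=1: not <0
e=8: not <0
e=13: not <0
e=8: not <0
e=14: not <0
e=0: not <0
e=-2: <0, count = 1-(-2) = 3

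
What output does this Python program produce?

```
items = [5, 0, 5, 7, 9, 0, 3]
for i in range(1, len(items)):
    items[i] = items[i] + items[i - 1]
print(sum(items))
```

i=1: items[1] = 0+5 = 5 → [5, 5, 5, 7, 9, 0, 3]
i=2: items[2] = 5+5 = 10 → [5, 5, 10, 7, 9, 0, 3]
i=3: items[3] = 7+10 = 17 → [5, 5, 10, 17, 9, 0, 3]
i=4: items[4] = 9+17 = 26 → [5, 5, 10, 17, 26, 0, 3]
i=5: items[5] = 0+26 = 26 → [5, 5, 10, 17, 26, 26, 3]
i=6: items[6] = 3+26 = 29 → [5, 5, 10, 17, 26, 26, 29]
sum = 118

118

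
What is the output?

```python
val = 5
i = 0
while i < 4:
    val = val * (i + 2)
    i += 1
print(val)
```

600

i=0: val = 5*2 = 10
i=1: val = 10*3 = 30
i=2: val = 30*4 = 120
i=3: val = 120*5 = 600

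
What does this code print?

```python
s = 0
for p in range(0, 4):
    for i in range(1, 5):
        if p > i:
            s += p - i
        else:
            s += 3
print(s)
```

43

p=0,i=1: not 0>1, s = 0+3 = 3
p=0,i=2: not 0>2, s = 3+3 = 6
p=0,i=3: not 0>3, s = 6+3 = 9
p=0,i=4: not 0>4, s = 9+3 = 12
p=1,i=1: not 1>1, s = 12+3 = 15
p=1,i=2: not 1>2, s = 15+3 = 18
p=1,i=3: not 1>3, s = 18+3 = 21
p=1,i=4: not 1>4, s = 21+3 = 24
p=2,i=1: 2>1, s = 24+1 = 25
p=2,i=2: not 2>2, s = 25+3 = 28
p=2,i=3: not 2>3, s = 28+3 = 31
p=2,i=4: not 2>4, s = 31+3 = 34
p=3,i=1: 3>1, s = 34+2 = 36
p=3,i=2: 3>2, s = 36+1 = 37
p=3,i=3: not 3>3, s = 37+3 = 40
p=3,i=4: not 3>4, s = 40+3 = 43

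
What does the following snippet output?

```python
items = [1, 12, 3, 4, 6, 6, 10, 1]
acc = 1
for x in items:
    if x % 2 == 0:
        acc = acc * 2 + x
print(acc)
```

302

x=1: not even
x=12: even, acc = 1*2+12 = 14
x=3: not even
x=4: even, acc = 14*2+4 = 32
x=6: even, acc = 32*2+6 = 70
x=6: even, acc = 70*2+6 = 146
x=10: even, acc = 146*2+10 = 302
x=1: not even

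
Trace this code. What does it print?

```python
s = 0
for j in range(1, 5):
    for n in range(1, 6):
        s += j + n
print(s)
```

j=1,n=1: s = 0+2 = 2
j=1,n=2: s = 2+3 = 5
j=1,n=3: s = 5+4 = 9
j=1,n=4: s = 9+5 = 14
j=1,n=5: s = 14+6 = 20
j=2,n=1: s = 20+3 = 23
j=2,n=2: s = 23+4 = 27
j=2,n=3: s = 27+5 = 32
j=2,n=4: s = 32+6 = 38
j=2,n=5: s = 38+7 = 45
j=3,n=1: s = 45+4 = 49
j=3,n=2: s = 49+5 = 54
j=3,n=3: s = 54+6 = 60
j=3,n=4: s = 60+7 = 67
j=3,n=5: s = 67+8 = 75
j=4,n=1: s = 75+5 = 80
j=4,n=2: s = 80+6 = 86
j=4,n=3: s = 86+7 = 93
j=4,n=4: s = 93+8 = 101
j=4,n=5: s = 101+9 = 110

110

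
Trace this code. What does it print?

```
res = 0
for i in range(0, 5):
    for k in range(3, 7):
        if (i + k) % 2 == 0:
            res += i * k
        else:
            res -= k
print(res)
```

i=0,k=3: odd sum, res = 0-3 = -3
i=0,k=4: even sum, res = (-3)+0 = -3
i=0,k=5: odd sum, res = (-3)-5 = -8
i=0,k=6: even sum, res = (-8)+0 = -8
i=1,k=3: even sum, res = (-8)+3 = -5
i=1,k=4: odd sum, res = (-5)-4 = -9
i=1,k=5: even sum, res = (-9)+5 = -4
i=1,k=6: odd sum, res = (-4)-6 = -10
i=2,k=3: odd sum, res = (-10)-3 = -13
i=2,k=4: even sum, res = (-13)+8 = -5
i=2,k=5: odd sum, res = (-5)-5 = -10
i=2,k=6: even sum, res = (-10)+12 = 2
i=3,k=3: even sum, res = 2+9 = 11
i=3,k=4: odd sum, res = 11-4 = 7
i=3,k=5: even sum, res = 7+15 = 22
i=3,k=6: odd sum, res = 22-6 = 16
i=4,k=3: odd sum, res = 16-3 = 13
i=4,k=4: even sum, res = 13+16 = 29
i=4,k=5: odd sum, res = 29-5 = 24
i=4,k=6: even sum, res = 24+24 = 48

48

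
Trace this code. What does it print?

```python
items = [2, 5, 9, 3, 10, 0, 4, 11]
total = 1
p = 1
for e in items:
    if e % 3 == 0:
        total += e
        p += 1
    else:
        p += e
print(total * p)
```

468

e=2: not %3==0; p=3
e=5: not %3==0; p=8
e=9: %3==0, total = 1+9 = 10; p=9
e=3: %3==0, total = 10+3 = 13; p=10
e=10: not %3==0; p=20
e=0: %3==0, total = 13+0 = 13; p=21
e=4: not %3==0; p=25
e=11: not %3==0; p=36
total*p = 13*36 = 468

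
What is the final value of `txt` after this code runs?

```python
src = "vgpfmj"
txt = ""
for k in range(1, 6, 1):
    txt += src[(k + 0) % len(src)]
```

k=1: add src[1]='g' → 'g'
k=2: add src[2]='p' → 'gp'
k=3: add src[3]='f' → 'gpf'
k=4: add src[4]='m' → 'gpfm'
k=5: add src[5]='j' → 'gpfmj'

'gpfmj'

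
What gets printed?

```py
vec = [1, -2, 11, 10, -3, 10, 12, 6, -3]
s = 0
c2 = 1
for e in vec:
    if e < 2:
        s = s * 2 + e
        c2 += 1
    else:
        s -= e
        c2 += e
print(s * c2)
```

-8046

e=1: <2, s = 0*2+1 = 1; c2=2
e=-2: <2, s = 1*2+(-2) = 0; c2=3
e=11: not <2, s = 0-11 = -11; c2=14
e=10: not <2, s = (-11)-10 = -21; c2=24
e=-3: <2, s = (-21)*2+(-3) = -45; c2=25
e=10: not <2, s = (-45)-10 = -55; c2=35
e=12: not <2, s = (-55)-12 = -67; c2=47
e=6: not <2, s = (-67)-6 = -73; c2=53
e=-3: <2, s = (-73)*2+(-3) = -149; c2=54
s*c2 = (-149)*54 = -8046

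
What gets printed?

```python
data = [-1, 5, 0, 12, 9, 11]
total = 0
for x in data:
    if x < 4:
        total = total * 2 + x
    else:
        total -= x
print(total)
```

-44

x=-1: <4, total = 0*2+(-1) = -1
x=5: not <4, total = (-1)-5 = -6
x=0: <4, total = (-6)*2+0 = -12
x=12: not <4, total = (-12)-12 = -24
x=9: not <4, total = (-24)-9 = -33
x=11: not <4, total = (-33)-11 = -44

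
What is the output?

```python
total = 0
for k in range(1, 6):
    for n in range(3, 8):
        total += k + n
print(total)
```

k=1,n=3: total = 0+4 = 4
k=1,n=4: total = 4+5 = 9
k=1,n=5: total = 9+6 = 15
k=1,n=6: total = 15+7 = 22
k=1,n=7: total = 22+8 = 30
k=2,n=3: total = 30+5 = 35
k=2,n=4: total = 35+6 = 41
k=2,n=5: total = 41+7 = 48
k=2,n=6: total = 48+8 = 56
k=2,n=7: total = 56+9 = 65
k=3,n=3: total = 65+6 = 71
k=3,n=4: total = 71+7 = 78
k=3,n=5: total = 78+8 = 86
k=3,n=6: total = 86+9 = 95
k=3,n=7: total = 95+10 = 105
k=4,n=3: total = 105+7 = 112
k=4,n=4: total = 112+8 = 120
k=4,n=5: total = 120+9 = 129
k=4,n=6: total = 129+10 = 139
k=4,n=7: total = 139+11 = 150
k=5,n=3: total = 150+8 = 158
k=5,n=4: total = 158+9 = 167
k=5,n=5: total = 167+10 = 177
k=5,n=6: total = 177+11 = 188
k=5,n=7: total = 188+12 = 200

200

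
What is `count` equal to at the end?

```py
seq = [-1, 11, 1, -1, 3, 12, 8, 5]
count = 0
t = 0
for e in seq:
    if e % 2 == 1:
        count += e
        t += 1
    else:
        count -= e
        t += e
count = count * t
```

-52

e=-1: odd, count = 0+(-1) = -1; t=1
e=11: odd, count = (-1)+11 = 10; t=2
e=1: odd, count = 10+1 = 11; t=3
e=-1: odd, count = 11+(-1) = 10; t=4
e=3: odd, count = 10+3 = 13; t=5
e=12: not odd, count = 13-12 = 1; t=17
e=8: not odd, count = 1-8 = -7; t=25
e=5: odd, count = (-7)+5 = -2; t=26
count*t = (-2)*26 = -52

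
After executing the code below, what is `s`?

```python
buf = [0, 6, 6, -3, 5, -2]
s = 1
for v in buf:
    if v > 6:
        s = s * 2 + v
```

v=0: not >6
v=6: not >6
v=6: not >6
v=-3: not >6
v=5: not >6
v=-2: not >6

1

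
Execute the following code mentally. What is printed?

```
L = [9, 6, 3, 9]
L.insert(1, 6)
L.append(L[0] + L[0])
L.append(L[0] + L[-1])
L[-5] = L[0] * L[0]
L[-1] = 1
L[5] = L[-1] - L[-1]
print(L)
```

[9, 6, 81, 3, 9, 0, 1]

insert 6 at 1 → [9, 6, 6, 3, 9]
append L[0]+L[0] = 9+9 = 18 → [9, 6, 6, 3, 9, 18]
append L[0]+L[-1] = 9+18 = 27 → [9, 6, 6, 3, 9, 18, 27]
L[-5] = L[0]*L[0] = 9*9 = 81 → [9, 6, 81, 3, 9, 18, 27]
L[-1] = 1 → [9, 6, 81, 3, 9, 18, 1]
L[5] = L[-1]-L[-1] = 1-1 = 0 → [9, 6, 81, 3, 9, 0, 1]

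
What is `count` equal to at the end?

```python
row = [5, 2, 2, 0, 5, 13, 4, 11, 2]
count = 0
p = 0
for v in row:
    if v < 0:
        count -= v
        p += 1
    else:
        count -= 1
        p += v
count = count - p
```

-53

v=5: not <0, count = 0-1 = -1; p=5
v=2: not <0, count = (-1)-1 = -2; p=7
v=2: not <0, count = (-2)-1 = -3; p=9
v=0: not <0, count = (-3)-1 = -4; p=9
v=5: not <0, count = (-4)-1 = -5; p=14
v=13: not <0, count = (-5)-1 = -6; p=27
v=4: not <0, count = (-6)-1 = -7; p=31
v=11: not <0, count = (-7)-1 = -8; p=42
v=2: not <0, count = (-8)-1 = -9; p=44
count-p = (-9)-44 = -53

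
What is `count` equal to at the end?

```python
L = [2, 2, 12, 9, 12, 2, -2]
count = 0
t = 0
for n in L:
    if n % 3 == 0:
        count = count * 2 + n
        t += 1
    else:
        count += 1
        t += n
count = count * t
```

n=2: not %3==0, count = 0+1 = 1; t=2
n=2: not %3==0, count = 1+1 = 2; t=4
n=12: %3==0, count = 2*2+12 = 16; t=5
n=9: %3==0, count = 16*2+9 = 41; t=6
n=12: %3==0, count = 41*2+12 = 94; t=7
n=2: not %3==0, count = 94+1 = 95; t=9
n=-2: not %3==0, count = 95+1 = 96; t=7
count*t = 96*7 = 672

672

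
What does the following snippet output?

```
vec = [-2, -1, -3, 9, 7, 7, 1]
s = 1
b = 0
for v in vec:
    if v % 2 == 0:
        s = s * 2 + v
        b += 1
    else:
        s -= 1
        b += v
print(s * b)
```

-126

v=-2: even, s = 1*2+(-2) = 0; b=1
v=-1: not even, s = 0-1 = -1; b=0
v=-3: not even, s = (-1)-1 = -2; b=-3
v=9: not even, s = (-2)-1 = -3; b=6
v=7: not even, s = (-3)-1 = -4; b=13
v=7: not even, s = (-4)-1 = -5; b=20
v=1: not even, s = (-5)-1 = -6; b=21
s*b = (-6)*21 = -126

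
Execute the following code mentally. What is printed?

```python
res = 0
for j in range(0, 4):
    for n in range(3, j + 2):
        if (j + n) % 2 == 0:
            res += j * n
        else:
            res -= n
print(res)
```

j=2,n=3: odd sum, res = 0-3 = -3
j=3,n=3: even sum, res = (-3)+9 = 6
j=3,n=4: odd sum, res = 6-4 = 2

2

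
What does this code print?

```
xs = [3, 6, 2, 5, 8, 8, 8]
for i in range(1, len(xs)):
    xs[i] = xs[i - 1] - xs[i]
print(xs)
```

[3, -3, -5, -10, -18, -26, -34]

i=1: xs[1] = 3-6 = -3 → [3, -3, 2, 5, 8, 8, 8]
i=2: xs[2] = (-3)-2 = -5 → [3, -3, -5, 5, 8, 8, 8]
i=3: xs[3] = (-5)-5 = -10 → [3, -3, -5, -10, 8, 8, 8]
i=4: xs[4] = (-10)-8 = -18 → [3, -3, -5, -10, -18, 8, 8]
i=5: xs[5] = (-18)-8 = -26 → [3, -3, -5, -10, -18, -26, 8]
i=6: xs[6] = (-26)-8 = -34 → [3, -3, -5, -10, -18, -26, -34]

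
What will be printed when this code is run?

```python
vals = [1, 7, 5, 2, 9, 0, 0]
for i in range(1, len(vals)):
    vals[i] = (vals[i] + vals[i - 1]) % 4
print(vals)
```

[1, 0, 1, 3, 0, 0, 0]

i=1: vals[1] = (7+1)%4 = 0 → [1, 0, 5, 2, 9, 0, 0]
i=2: vals[2] = (5+0)%4 = 1 → [1, 0, 1, 2, 9, 0, 0]
i=3: vals[3] = (2+1)%4 = 3 → [1, 0, 1, 3, 9, 0, 0]
i=4: vals[4] = (9+3)%4 = 0 → [1, 0, 1, 3, 0, 0, 0]
i=5: vals[5] = (0+0)%4 = 0 → [1, 0, 1, 3, 0, 0, 0]
i=6: vals[6] = (0+0)%4 = 0 → [1, 0, 1, 3, 0, 0, 0]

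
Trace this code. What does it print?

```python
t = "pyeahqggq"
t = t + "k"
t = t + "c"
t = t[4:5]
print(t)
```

h

+ 'k' → 'pyeahqggqk'
+ 'c' → 'pyeahqggqkc'
slice [4:5] → 'h'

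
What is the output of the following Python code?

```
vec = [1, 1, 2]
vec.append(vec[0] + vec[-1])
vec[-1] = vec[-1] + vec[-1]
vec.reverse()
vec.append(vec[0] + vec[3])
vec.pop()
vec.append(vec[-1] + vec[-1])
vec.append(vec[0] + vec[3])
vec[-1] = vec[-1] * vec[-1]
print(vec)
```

[6, 2, 1, 1, 2, 49]

append vec[0]+vec[-1] = 1+2 = 3 → [1, 1, 2, 3]
vec[-1] = vec[-1]+vec[-1] = 3+3 = 6 → [1, 1, 2, 6]
reverse → [6, 2, 1, 1]
append vec[0]+vec[3] = 6+1 = 7 → [6, 2, 1, 1, 7]
pop() removes 7 → [6, 2, 1, 1]
append vec[-1]+vec[-1] = 1+1 = 2 → [6, 2, 1, 1, 2]
append vec[0]+vec[3] = 6+1 = 7 → [6, 2, 1, 1, 2, 7]
vec[-1] = vec[-1]*vec[-1] = 7*7 = 49 → [6, 2, 1, 1, 2, 49]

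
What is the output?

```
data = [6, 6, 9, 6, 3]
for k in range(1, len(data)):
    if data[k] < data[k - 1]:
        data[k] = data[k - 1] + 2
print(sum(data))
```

k=1: 6>=6, unchanged → [6, 6, 9, 6, 3]
k=2: 9>=6, unchanged → [6, 6, 9, 6, 3]
k=3: 6<9, data[3] = 9+2 = 11 → [6, 6, 9, 11, 3]
k=4: 3<11, data[4] = 11+2 = 13 → [6, 6, 9, 11, 13]
sum = 45

45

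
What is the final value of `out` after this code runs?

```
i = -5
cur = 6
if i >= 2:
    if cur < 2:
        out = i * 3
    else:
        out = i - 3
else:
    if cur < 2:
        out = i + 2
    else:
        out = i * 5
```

i=-5, cur=6
i >= 2 is False; cur < 2 is False
→ out = i * 5 = -25

-25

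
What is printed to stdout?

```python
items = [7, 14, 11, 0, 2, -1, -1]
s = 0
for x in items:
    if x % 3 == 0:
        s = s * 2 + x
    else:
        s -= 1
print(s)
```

x=7: not %3==0, s = 0-1 = -1
x=14: not %3==0, s = (-1)-1 = -2
x=11: not %3==0, s = (-2)-1 = -3
x=0: %3==0, s = (-3)*2+0 = -6
x=2: not %3==0, s = (-6)-1 = -7
x=-1: not %3==0, s = (-7)-1 = -8
x=-1: not %3==0, s = (-8)-1 = -9

-9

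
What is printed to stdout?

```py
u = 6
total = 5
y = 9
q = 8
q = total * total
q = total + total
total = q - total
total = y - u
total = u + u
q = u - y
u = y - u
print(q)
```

q = 5*5 = 25
q = 5+5 = 10
total = 10-5 = 5
total = 9-6 = 3
total = 6+6 = 12
q = 6-9 = -3
u = 9-6 = 3

-3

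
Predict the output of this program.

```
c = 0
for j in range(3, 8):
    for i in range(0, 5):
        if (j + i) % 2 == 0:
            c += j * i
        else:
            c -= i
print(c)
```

j=3,i=0: odd sum, c = 0-0 = 0
j=3,i=1: even sum, c = 0+3 = 3
j=3,i=2: odd sum, c = 3-2 = 1
j=3,i=3: even sum, c = 1+9 = 10
j=3,i=4: odd sum, c = 10-4 = 6
j=4,i=0: even sum, c = 6+0 = 6
j=4,i=1: odd sum, c = 6-1 = 5
j=4,i=2: even sum, c = 5+8 = 13
j=4,i=3: odd sum, c = 13-3 = 10
j=4,i=4: even sum, c = 10+16 = 26
j=5,i=0: odd sum, c = 26-0 = 26
j=5,i=1: even sum, c = 26+5 = 31
j=5,i=2: odd sum, c = 31-2 = 29
j=5,i=3: even sum, c = 29+15 = 44
j=5,i=4: odd sum, c = 44-4 = 40
j=6,i=0: even sum, c = 40+0 = 40
j=6,i=1: odd sum, c = 40-1 = 39
j=6,i=2: even sum, c = 39+12 = 51
j=6,i=3: odd sum, c = 51-3 = 48
j=6,i=4: even sum, c = 48+24 = 72
j=7,i=0: odd sum, c = 72-0 = 72
j=7,i=1: even sum, c = 72+7 = 79
j=7,i=2: odd sum, c = 79-2 = 77
j=7,i=3: even sum, c = 77+21 = 98
j=7,i=4: odd sum, c = 98-4 = 94

94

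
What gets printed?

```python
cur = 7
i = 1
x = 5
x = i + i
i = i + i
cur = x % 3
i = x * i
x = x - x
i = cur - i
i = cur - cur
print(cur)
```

2

x = 1+1 = 2
i = 1+1 = 2
cur = 2%3 = 2
i = 2*2 = 4
x = 2-2 = 0
i = 2-4 = -2
i = 2-2 = 0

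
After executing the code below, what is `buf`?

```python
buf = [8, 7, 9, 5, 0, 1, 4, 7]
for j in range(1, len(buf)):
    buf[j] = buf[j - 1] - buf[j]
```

j=1: buf[1] = 8-7 = 1 → [8, 1, 9, 5, 0, 1, 4, 7]
j=2: buf[2] = 1-9 = -8 → [8, 1, -8, 5, 0, 1, 4, 7]
j=3: buf[3] = (-8)-5 = -13 → [8, 1, -8, -13, 0, 1, 4, 7]
j=4: buf[4] = (-13)-0 = -13 → [8, 1, -8, -13, -13, 1, 4, 7]
j=5: buf[5] = (-13)-1 = -14 → [8, 1, -8, -13, -13, -14, 4, 7]
j=6: buf[6] = (-14)-4 = -18 → [8, 1, -8, -13, -13, -14, -18, 7]
j=7: buf[7] = (-18)-7 = -25 → [8, 1, -8, -13, -13, -14, -18, -25]

[8, 1, -8, -13, -13, -14, -18, -25]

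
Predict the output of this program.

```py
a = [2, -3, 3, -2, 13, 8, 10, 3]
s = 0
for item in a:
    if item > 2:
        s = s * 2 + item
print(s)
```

207

item=2: not >2
item=-3: not >2
item=3: >2, s = 0*2+3 = 3
item=-2: not >2
item=13: >2, s = 3*2+13 = 19
item=8: >2, s = 19*2+8 = 46
item=10: >2, s = 46*2+10 = 102
item=3: >2, s = 102*2+3 = 207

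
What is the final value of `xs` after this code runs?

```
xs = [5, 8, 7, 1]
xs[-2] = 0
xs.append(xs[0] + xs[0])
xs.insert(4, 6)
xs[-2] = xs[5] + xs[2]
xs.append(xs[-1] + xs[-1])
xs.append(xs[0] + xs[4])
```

[5, 8, 0, 1, 10, 10, 20, 15]

xs[-2] = 0 → [5, 8, 0, 1]
append xs[0]+xs[0] = 5+5 = 10 → [5, 8, 0, 1, 10]
insert 6 at 4 → [5, 8, 0, 1, 6, 10]
xs[-2] = xs[5]+xs[2] = 10+0 = 10 → [5, 8, 0, 1, 10, 10]
append xs[-1]+xs[-1] = 10+10 = 20 → [5, 8, 0, 1, 10, 10, 20]
append xs[0]+xs[4] = 5+10 = 15 → [5, 8, 0, 1, 10, 10, 20, 15]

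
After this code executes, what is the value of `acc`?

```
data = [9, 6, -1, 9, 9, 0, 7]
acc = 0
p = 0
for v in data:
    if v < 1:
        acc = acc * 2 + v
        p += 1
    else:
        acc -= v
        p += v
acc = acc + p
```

v=9: not <1, acc = 0-9 = -9; p=9
v=6: not <1, acc = (-9)-6 = -15; p=15
v=-1: <1, acc = (-15)*2+(-1) = -31; p=16
v=9: not <1, acc = (-31)-9 = -40; p=25
v=9: not <1, acc = (-40)-9 = -49; p=34
v=0: <1, acc = (-49)*2+0 = -98; p=35
v=7: not <1, acc = (-98)-7 = -105; p=42
acc+p = (-105)+42 = -63

-63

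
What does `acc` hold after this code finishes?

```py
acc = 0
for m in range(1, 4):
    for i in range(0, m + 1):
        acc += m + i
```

30

m=1,i=0: acc = 0+1 = 1
m=1,i=1: acc = 1+2 = 3
m=2,i=0: acc = 3+2 = 5
m=2,i=1: acc = 5+3 = 8
m=2,i=2: acc = 8+4 = 12
m=3,i=0: acc = 12+3 = 15
m=3,i=1: acc = 15+4 = 19
m=3,i=2: acc = 19+5 = 24
m=3,i=3: acc = 24+6 = 30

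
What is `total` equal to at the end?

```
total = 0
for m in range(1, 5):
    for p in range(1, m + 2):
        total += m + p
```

74

m=1,p=1: total = 0+2 = 2
m=1,p=2: total = 2+3 = 5
m=2,p=1: total = 5+3 = 8
m=2,p=2: total = 8+4 = 12
m=2,p=3: total = 12+5 = 17
m=3,p=1: total = 17+4 = 21
m=3,p=2: total = 21+5 = 26
m=3,p=3: total = 26+6 = 32
m=3,p=4: total = 32+7 = 39
m=4,p=1: total = 39+5 = 44
m=4,p=2: total = 44+6 = 50
m=4,p=3: total = 50+7 = 57
m=4,p=4: total = 57+8 = 65
m=4,p=5: total = 65+9 = 74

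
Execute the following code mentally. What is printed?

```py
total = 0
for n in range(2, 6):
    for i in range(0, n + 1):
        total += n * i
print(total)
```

139

n=2,i=0: total = 0+0 = 0
n=2,i=1: total = 0+2 = 2
n=2,i=2: total = 2+4 = 6
n=3,i=0: total = 6+0 = 6
n=3,i=1: total = 6+3 = 9
n=3,i=2: total = 9+6 = 15
n=3,i=3: total = 15+9 = 24
n=4,i=0: total = 24+0 = 24
n=4,i=1: total = 24+4 = 28
n=4,i=2: total = 28+8 = 36
n=4,i=3: total = 36+12 = 48
n=4,i=4: total = 48+16 = 64
n=5,i=0: total = 64+0 = 64
n=5,i=1: total = 64+5 = 69
n=5,i=2: total = 69+10 = 79
n=5,i=3: total = 79+15 = 94
n=5,i=4: total = 94+20 = 114
n=5,i=5: total = 114+25 = 139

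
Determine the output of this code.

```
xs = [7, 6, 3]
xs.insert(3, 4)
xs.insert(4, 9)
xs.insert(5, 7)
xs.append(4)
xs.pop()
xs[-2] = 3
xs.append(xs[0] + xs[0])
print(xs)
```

[7, 6, 3, 4, 3, 7, 14]

insert 4 at 3 → [7, 6, 3, 4]
insert 9 at 4 → [7, 6, 3, 4, 9]
insert 7 at 5 → [7, 6, 3, 4, 9, 7]
append 4 → [7, 6, 3, 4, 9, 7, 4]
pop() removes 4 → [7, 6, 3, 4, 9, 7]
xs[-2] = 3 → [7, 6, 3, 4, 3, 7]
append xs[0]+xs[0] = 7+7 = 14 → [7, 6, 3, 4, 3, 7, 14]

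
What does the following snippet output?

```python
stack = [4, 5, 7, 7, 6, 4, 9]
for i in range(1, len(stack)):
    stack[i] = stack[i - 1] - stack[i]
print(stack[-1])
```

-34

i=1: stack[1] = 4-5 = -1 → [4, -1, 7, 7, 6, 4, 9]
i=2: stack[2] = (-1)-7 = -8 → [4, -1, -8, 7, 6, 4, 9]
i=3: stack[3] = (-8)-7 = -15 → [4, -1, -8, -15, 6, 4, 9]
i=4: stack[4] = (-15)-6 = -21 → [4, -1, -8, -15, -21, 4, 9]
i=5: stack[5] = (-21)-4 = -25 → [4, -1, -8, -15, -21, -25, 9]
i=6: stack[6] = (-25)-9 = -34 → [4, -1, -8, -15, -21, -25, -34]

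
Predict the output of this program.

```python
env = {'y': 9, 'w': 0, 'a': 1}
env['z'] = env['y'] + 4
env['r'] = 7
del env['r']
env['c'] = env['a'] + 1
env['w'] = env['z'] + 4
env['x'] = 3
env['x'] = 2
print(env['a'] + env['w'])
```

env['z'] = env['y']+4 = 13 → {'y': 9, 'w': 0, 'a': 1, 'z': 13}
env['r'] = 7 → {'y': 9, 'w': 0, 'a': 1, 'z': 13, 'r': 7}
del 'r' → {'y': 9, 'w': 0, 'a': 1, 'z': 13}
env['c'] = env['a']+1 = 2 → {'y': 9, 'w': 0, 'a': 1, 'z': 13, 'c': 2}
env['w'] = env['z']+4 = 17 → {'y': 9, 'w': 17, 'a': 1, 'z': 13, 'c': 2}
env['x'] = 3 → {'y': 9, 'w': 17, 'a': 1, 'z': 13, 'c': 2, 'x': 3}
env['x'] = 2 → {'y': 9, 'w': 17, 'a': 1, 'z': 13, 'c': 2, 'x': 2}
env['a']+env['w'] = 1+17 = 18

18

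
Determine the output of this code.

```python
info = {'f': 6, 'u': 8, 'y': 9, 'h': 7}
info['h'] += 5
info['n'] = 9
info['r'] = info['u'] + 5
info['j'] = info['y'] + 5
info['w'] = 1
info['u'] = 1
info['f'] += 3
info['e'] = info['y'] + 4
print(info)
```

{'f': 9, 'u': 1, 'y': 9, 'h': 12, 'n': 9, 'r': 13, 'j': 14, 'w': 1, 'e': 13}

info['h'] = 7+5 = 12 → {'f': 6, 'u': 8, 'y': 9, 'h': 12}
info['n'] = 9 → {'f': 6, 'u': 8, 'y': 9, 'h': 12, 'n': 9}
info['r'] = info['u']+5 = 13 → {'f': 6, 'u': 8, 'y': 9, 'h': 12, 'n': 9, 'r': 13}
info['j'] = info['y']+5 = 14 → {'f': 6, 'u': 8, 'y': 9, 'h': 12, 'n': 9, 'r': 13, 'j': 14}
info['w'] = 1 → {'f': 6, 'u': 8, 'y': 9, 'h': 12, 'n': 9, 'r': 13, 'j': 14, 'w': 1}
info['u'] = 1 → {'f': 6, 'u': 1, 'y': 9, 'h': 12, 'n': 9, 'r': 13, 'j': 14, 'w': 1}
info['f'] = 6+3 = 9 → {'f': 9, 'u': 1, 'y': 9, 'h': 12, 'n': 9, 'r': 13, 'j': 14, 'w': 1}
info['e'] = info['y']+4 = 13 → {'f': 9, 'u': 1, 'y': 9, 'h': 12, 'n': 9, 'r': 13, 'j': 14, 'w': 1, 'e': 13}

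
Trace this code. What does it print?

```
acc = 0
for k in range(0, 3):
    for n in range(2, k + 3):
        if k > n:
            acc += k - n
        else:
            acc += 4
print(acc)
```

24

k=0,n=2: not 0>2, acc = 0+4 = 4
k=1,n=2: not 1>2, acc = 4+4 = 8
k=1,n=3: not 1>3, acc = 8+4 = 12
k=2,n=2: not 2>2, acc = 12+4 = 16
k=2,n=3: not 2>3, acc = 16+4 = 20
k=2,n=4: not 2>4, acc = 20+4 = 24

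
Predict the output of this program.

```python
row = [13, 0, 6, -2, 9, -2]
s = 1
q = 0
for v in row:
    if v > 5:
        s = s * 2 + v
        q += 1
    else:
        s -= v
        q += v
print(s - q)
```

88

v=13: >5, s = 1*2+13 = 15; q=1
v=0: not >5, s = 15-0 = 15; q=1
v=6: >5, s = 15*2+6 = 36; q=2
v=-2: not >5, s = 36-(-2) = 38; q=0
v=9: >5, s = 38*2+9 = 85; q=1
v=-2: not >5, s = 85-(-2) = 87; q=-1
s-q = 87-(-1) = 88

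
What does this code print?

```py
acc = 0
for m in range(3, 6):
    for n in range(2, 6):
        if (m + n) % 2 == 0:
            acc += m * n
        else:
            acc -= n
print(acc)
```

68

m=3,n=2: odd sum, acc = 0-2 = -2
m=3,n=3: even sum, acc = (-2)+9 = 7
m=3,n=4: odd sum, acc = 7-4 = 3
m=3,n=5: even sum, acc = 3+15 = 18
m=4,n=2: even sum, acc = 18+8 = 26
m=4,n=3: odd sum, acc = 26-3 = 23
m=4,n=4: even sum, acc = 23+16 = 39
m=4,n=5: odd sum, acc = 39-5 = 34
m=5,n=2: odd sum, acc = 34-2 = 32
m=5,n=3: even sum, acc = 32+15 = 47
m=5,n=4: odd sum, acc = 47-4 = 43
m=5,n=5: even sum, acc = 43+25 = 68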